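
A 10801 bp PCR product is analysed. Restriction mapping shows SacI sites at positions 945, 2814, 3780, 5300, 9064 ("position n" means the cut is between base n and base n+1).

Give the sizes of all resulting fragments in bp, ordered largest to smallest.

Linear molecule, 5 cuts → 6 fragments:
  945 − 0 = 945 bp
  2814 − 945 = 1869 bp
  3780 − 2814 = 966 bp
  5300 − 3780 = 1520 bp
  9064 − 5300 = 3764 bp
  10801 − 9064 = 1737 bp
Sorted largest to smallest: 3764, 1869, 1737, 1520, 966, 945 bp.

3764, 1869, 1737, 1520, 966, 945 bp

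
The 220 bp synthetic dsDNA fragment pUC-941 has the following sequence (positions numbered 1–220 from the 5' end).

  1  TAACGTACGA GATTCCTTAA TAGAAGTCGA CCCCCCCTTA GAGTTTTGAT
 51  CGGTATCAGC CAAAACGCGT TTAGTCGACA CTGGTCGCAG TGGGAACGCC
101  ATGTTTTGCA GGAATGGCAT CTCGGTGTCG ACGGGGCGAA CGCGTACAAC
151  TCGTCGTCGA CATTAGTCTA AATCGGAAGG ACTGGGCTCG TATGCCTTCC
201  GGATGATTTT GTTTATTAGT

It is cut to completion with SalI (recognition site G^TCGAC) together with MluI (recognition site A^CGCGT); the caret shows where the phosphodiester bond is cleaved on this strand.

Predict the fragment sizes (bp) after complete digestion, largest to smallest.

SalI sites (GTCGAC) start at positions 26, 74, 127, 156.
SalI cuts after the first base of each site, so after positions 26, 74, 127, 156.
MluI sites (ACGCGT) start at positions 65, 140.
MluI cuts after the first base of each site, so after positions 65, 140.
Combined cut positions: 26, 65, 74, 127, 140, 156.
Linear molecule, 6 cuts → 7 fragments:
  1–26 → 26 bp
  27–65 → 39 bp
  66–74 → 9 bp
  75–127 → 53 bp
  128–140 → 13 bp
  141–156 → 16 bp
  157–220 → 64 bp
Sorted largest to smallest: 64, 53, 39, 26, 16, 13, 9 bp.

64, 53, 39, 26, 16, 13, 9 bp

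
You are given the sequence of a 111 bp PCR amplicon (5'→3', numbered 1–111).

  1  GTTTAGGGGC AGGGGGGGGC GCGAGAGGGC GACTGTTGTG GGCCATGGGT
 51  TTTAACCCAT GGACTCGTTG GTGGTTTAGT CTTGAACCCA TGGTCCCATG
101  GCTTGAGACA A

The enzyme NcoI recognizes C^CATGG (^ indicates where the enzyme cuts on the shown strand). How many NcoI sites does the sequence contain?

4

CCATGG occurs starting at positions 43, 57, 88, 96.
NcoI cuts at 4 sites.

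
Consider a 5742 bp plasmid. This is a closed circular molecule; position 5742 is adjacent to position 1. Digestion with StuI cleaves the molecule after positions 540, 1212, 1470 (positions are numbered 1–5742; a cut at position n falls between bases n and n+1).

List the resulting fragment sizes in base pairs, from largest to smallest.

4812, 672, 258 bp

Circular molecule, 3 cuts → 3 fragments:
  1212 − 540 = 672 bp
  1470 − 1212 = 258 bp
  wrap: 5742 − 1470 + 540 = 4812 bp
Sorted largest to smallest: 4812, 672, 258 bp.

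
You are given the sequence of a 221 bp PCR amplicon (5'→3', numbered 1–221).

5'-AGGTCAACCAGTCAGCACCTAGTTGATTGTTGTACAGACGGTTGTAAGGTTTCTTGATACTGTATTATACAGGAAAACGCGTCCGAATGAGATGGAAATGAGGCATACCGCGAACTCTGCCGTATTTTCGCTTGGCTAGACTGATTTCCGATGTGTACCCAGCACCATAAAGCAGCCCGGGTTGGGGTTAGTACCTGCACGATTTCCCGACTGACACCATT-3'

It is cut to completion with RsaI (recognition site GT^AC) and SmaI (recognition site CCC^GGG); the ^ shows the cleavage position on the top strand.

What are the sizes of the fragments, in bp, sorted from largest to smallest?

123, 33, 29, 22, 14 bp

RsaI sites (GTAC) start at positions 32, 155, 191.
RsaI cuts after base 2 of each site, so after positions 33, 156, 192.
The SmaI site (CCCGGG) starts at position 176.
SmaI cuts after base 3 of each site, so after position 178.
Combined cut positions: 33, 156, 178, 192.
Linear molecule, 4 cuts → 5 fragments:
  1–33 → 33 bp
  34–156 → 123 bp
  157–178 → 22 bp
  179–192 → 14 bp
  193–221 → 29 bp
Sorted largest to smallest: 123, 33, 29, 22, 14 bp.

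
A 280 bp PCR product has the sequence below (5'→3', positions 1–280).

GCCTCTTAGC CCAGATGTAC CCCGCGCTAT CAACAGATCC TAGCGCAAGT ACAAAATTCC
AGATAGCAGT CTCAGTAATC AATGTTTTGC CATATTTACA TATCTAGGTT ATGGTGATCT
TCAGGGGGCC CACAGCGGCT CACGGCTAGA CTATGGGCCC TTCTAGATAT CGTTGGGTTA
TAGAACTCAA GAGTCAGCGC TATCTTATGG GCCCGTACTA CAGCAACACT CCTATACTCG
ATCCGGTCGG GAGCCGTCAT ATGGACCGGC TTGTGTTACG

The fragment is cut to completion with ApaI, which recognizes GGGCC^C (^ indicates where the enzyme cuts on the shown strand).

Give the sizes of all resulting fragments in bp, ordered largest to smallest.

ApaI sites (GGGCCC) start at positions 126, 155, 209.
ApaI cuts after base 5 of each site (before the last base), so after positions 130, 159, 213.
Linear molecule, 3 cuts → 4 fragments:
  1–130 → 130 bp
  131–159 → 29 bp
  160–213 → 54 bp
  214–280 → 67 bp
Sorted largest to smallest: 130, 67, 54, 29 bp.

130, 67, 54, 29 bp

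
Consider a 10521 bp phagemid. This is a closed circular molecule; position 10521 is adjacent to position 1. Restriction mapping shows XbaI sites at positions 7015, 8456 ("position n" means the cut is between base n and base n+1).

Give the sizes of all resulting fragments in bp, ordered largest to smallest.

Circular molecule, 2 cuts → 2 fragments:
  8456 − 7015 = 1441 bp
  wrap: 10521 − 8456 + 7015 = 9080 bp
Sorted largest to smallest: 9080, 1441 bp.

9080, 1441 bp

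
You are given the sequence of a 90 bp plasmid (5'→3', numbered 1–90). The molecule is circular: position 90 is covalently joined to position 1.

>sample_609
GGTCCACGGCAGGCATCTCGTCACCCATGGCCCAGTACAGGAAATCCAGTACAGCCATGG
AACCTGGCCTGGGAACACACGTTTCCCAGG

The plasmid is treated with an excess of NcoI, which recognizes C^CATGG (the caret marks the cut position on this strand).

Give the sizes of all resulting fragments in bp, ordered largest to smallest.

60, 30 bp

NcoI sites (CCATGG) start at positions 25, 55.
NcoI cuts after the first base of each site, so after positions 25, 55.
Circular molecule, 2 cuts → 2 fragments:
  26–55 → 30 bp
  56–90 then 1–25 → 35 + 25 = 60 bp
Sorted largest to smallest: 60, 30 bp.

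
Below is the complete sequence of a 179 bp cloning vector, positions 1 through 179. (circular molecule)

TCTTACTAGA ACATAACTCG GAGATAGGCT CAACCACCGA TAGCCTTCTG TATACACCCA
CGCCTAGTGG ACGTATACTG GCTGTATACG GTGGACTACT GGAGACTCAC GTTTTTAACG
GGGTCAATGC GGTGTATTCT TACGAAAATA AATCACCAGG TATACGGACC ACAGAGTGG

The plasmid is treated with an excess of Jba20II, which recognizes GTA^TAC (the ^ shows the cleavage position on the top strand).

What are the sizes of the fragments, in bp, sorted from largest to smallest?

76, 69, 23, 11 bp

Jba20II sites (GTATAC) start at positions 50, 73, 84, 160.
Jba20II cuts after base 3 of each site, so after positions 52, 75, 86, 162.
Circular molecule, 4 cuts → 4 fragments:
  53–75 → 23 bp
  76–86 → 11 bp
  87–162 → 76 bp
  163–179 then 1–52 → 17 + 52 = 69 bp
Sorted largest to smallest: 76, 69, 23, 11 bp.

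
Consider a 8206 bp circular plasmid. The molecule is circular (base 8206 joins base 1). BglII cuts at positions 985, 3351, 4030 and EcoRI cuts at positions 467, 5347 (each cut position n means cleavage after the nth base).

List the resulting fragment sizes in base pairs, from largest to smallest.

Combined cut positions (sorted): 467, 985, 3351, 4030, 5347.
Circular molecule, 5 cuts → 5 fragments:
  985 − 467 = 518 bp
  3351 − 985 = 2366 bp
  4030 − 3351 = 679 bp
  5347 − 4030 = 1317 bp
  wrap: 8206 − 5347 + 467 = 3326 bp
Sorted largest to smallest: 3326, 2366, 1317, 679, 518 bp.

3326, 2366, 1317, 679, 518 bp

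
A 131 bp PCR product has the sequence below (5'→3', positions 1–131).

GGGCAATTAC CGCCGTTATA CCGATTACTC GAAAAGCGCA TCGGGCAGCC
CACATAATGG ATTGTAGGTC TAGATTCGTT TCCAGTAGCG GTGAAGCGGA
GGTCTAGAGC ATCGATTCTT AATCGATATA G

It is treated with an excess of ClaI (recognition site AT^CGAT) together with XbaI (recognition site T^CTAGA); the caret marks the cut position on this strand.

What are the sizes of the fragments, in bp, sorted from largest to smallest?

69, 34, 11, 9, 8 bp

ClaI sites (ATCGAT) start at positions 111, 122.
ClaI cuts after base 2 of each site, so after positions 112, 123.
XbaI sites (TCTAGA) start at positions 69, 103.
XbaI cuts after the first base of each site, so after positions 69, 103.
Combined cut positions: 69, 103, 112, 123.
Linear molecule, 4 cuts → 5 fragments:
  1–69 → 69 bp
  70–103 → 34 bp
  104–112 → 9 bp
  113–123 → 11 bp
  124–131 → 8 bp
Sorted largest to smallest: 69, 34, 11, 9, 8 bp.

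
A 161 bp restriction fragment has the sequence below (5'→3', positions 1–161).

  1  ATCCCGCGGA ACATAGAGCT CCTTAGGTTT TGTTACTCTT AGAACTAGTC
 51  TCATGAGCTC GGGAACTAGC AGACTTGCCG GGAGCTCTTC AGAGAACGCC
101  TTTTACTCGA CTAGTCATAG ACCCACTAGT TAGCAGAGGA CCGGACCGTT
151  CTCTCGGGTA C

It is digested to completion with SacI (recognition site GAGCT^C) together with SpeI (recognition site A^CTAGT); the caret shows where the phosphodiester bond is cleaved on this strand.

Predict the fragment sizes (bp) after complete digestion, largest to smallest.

36, 27, 24, 24, 20, 15, 15 bp

SacI sites (GAGCTC) start at positions 16, 55, 82.
SacI cuts after base 5 of each site (before the last base), so after positions 20, 59, 86.
SpeI sites (ACTAGT) start at positions 44, 110, 125.
SpeI cuts after the first base of each site, so after positions 44, 110, 125.
Combined cut positions: 20, 44, 59, 86, 110, 125.
Linear molecule, 6 cuts → 7 fragments:
  1–20 → 20 bp
  21–44 → 24 bp
  45–59 → 15 bp
  60–86 → 27 bp
  87–110 → 24 bp
  111–125 → 15 bp
  126–161 → 36 bp
Sorted largest to smallest: 36, 27, 24, 24, 20, 15, 15 bp.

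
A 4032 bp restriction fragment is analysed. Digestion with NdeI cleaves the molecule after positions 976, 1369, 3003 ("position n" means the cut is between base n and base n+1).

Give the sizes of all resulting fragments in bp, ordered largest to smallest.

1634, 1029, 976, 393 bp

Linear molecule, 3 cuts → 4 fragments:
  976 − 0 = 976 bp
  1369 − 976 = 393 bp
  3003 − 1369 = 1634 bp
  4032 − 3003 = 1029 bp
Sorted largest to smallest: 1634, 1029, 976, 393 bp.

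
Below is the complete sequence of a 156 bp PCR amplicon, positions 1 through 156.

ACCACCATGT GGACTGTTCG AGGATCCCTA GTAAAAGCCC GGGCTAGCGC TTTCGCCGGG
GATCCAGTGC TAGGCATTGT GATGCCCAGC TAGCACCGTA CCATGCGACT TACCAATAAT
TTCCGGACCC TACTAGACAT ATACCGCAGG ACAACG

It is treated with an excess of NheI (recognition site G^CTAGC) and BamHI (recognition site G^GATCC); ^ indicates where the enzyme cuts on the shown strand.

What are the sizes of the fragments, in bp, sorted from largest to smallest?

NheI sites (GCTAGC) start at positions 43, 89.
NheI cuts after the first base of each site, so after positions 43, 89.
BamHI sites (GGATCC) start at positions 22, 60.
BamHI cuts after the first base of each site, so after positions 22, 60.
Combined cut positions: 22, 43, 60, 89.
Linear molecule, 4 cuts → 5 fragments:
  1–22 → 22 bp
  23–43 → 21 bp
  44–60 → 17 bp
  61–89 → 29 bp
  90–156 → 67 bp
Sorted largest to smallest: 67, 29, 22, 21, 17 bp.

67, 29, 22, 21, 17 bp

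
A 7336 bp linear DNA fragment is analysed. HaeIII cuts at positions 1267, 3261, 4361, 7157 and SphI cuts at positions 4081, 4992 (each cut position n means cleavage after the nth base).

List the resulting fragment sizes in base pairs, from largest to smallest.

Combined cut positions (sorted): 1267, 3261, 4081, 4361, 4992, 7157.
Linear molecule, 6 cuts → 7 fragments:
  1267 − 0 = 1267 bp
  3261 − 1267 = 1994 bp
  4081 − 3261 = 820 bp
  4361 − 4081 = 280 bp
  4992 − 4361 = 631 bp
  7157 − 4992 = 2165 bp
  7336 − 7157 = 179 bp
Sorted largest to smallest: 2165, 1994, 1267, 820, 631, 280, 179 bp.

2165, 1994, 1267, 820, 631, 280, 179 bp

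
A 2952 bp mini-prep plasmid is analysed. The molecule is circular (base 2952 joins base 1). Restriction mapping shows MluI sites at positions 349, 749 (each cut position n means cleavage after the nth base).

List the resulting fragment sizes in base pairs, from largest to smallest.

2552, 400 bp

Circular molecule, 2 cuts → 2 fragments:
  749 − 349 = 400 bp
  wrap: 2952 − 749 + 349 = 2552 bp
Sorted largest to smallest: 2552, 400 bp.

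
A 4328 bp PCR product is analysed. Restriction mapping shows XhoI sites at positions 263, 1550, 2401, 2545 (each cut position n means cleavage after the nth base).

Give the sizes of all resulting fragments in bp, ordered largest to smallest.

1783, 1287, 851, 263, 144 bp

Linear molecule, 4 cuts → 5 fragments:
  263 − 0 = 263 bp
  1550 − 263 = 1287 bp
  2401 − 1550 = 851 bp
  2545 − 2401 = 144 bp
  4328 − 2545 = 1783 bp
Sorted largest to smallest: 1783, 1287, 851, 263, 144 bp.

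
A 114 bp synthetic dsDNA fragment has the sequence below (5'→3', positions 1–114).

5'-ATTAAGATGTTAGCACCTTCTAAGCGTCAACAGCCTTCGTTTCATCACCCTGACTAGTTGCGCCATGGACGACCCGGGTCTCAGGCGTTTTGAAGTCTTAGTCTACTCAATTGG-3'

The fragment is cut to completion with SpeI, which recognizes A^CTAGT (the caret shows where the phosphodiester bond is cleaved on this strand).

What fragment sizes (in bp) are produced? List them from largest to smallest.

The SpeI site (ACTAGT) starts at position 53.
SpeI cuts after the first base of each site, so after position 53.
Linear molecule, 1 cut → 2 fragments:
  1–53 → 53 bp
  54–114 → 61 bp
Sorted largest to smallest: 61, 53 bp.

61, 53 bp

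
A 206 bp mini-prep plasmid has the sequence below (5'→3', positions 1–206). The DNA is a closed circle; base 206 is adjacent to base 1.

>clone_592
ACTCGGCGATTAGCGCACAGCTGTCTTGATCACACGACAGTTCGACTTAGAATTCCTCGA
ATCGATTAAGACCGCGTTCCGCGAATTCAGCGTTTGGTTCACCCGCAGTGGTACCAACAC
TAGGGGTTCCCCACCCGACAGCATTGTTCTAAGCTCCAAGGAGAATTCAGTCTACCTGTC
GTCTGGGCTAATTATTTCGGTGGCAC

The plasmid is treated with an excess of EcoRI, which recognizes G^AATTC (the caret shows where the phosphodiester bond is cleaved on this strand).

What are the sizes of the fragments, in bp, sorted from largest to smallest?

EcoRI sites (GAATTC) start at positions 50, 83, 163.
EcoRI cuts after the first base of each site, so after positions 50, 83, 163.
Circular molecule, 3 cuts → 3 fragments:
  51–83 → 33 bp
  84–163 → 80 bp
  164–206 then 1–50 → 43 + 50 = 93 bp
Sorted largest to smallest: 93, 80, 33 bp.

93, 80, 33 bp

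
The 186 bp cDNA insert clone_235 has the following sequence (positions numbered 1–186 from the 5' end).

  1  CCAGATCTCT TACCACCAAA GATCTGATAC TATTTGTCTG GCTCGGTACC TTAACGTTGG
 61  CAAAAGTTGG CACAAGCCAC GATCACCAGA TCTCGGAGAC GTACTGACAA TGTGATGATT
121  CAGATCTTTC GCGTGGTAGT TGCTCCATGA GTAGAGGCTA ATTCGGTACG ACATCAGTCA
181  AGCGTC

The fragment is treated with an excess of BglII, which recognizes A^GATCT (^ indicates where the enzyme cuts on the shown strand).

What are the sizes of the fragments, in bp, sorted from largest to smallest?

68, 64, 34, 17, 3 bp

BglII sites (AGATCT) start at positions 3, 20, 88, 122.
BglII cuts after the first base of each site, so after positions 3, 20, 88, 122.
Linear molecule, 4 cuts → 5 fragments:
  1–3 → 3 bp
  4–20 → 17 bp
  21–88 → 68 bp
  89–122 → 34 bp
  123–186 → 64 bp
Sorted largest to smallest: 68, 64, 34, 17, 3 bp.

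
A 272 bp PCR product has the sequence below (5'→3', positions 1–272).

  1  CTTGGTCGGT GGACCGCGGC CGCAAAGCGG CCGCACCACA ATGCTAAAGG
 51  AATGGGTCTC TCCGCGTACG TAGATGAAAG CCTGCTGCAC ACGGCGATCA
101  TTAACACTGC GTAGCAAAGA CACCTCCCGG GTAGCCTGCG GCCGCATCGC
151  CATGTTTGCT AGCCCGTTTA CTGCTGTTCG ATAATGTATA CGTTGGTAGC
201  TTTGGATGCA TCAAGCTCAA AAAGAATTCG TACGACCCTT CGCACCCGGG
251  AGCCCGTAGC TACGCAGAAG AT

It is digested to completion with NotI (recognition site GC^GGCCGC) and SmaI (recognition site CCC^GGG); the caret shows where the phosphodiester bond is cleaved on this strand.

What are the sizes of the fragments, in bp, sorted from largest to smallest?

108, 100, 25, 17, 11, 11 bp

NotI sites (GCGGCCGC) start at positions 16, 27, 138.
NotI cuts after base 2 of each site, so after positions 17, 28, 139.
SmaI sites (CCCGGG) start at positions 126, 245.
SmaI cuts after base 3 of each site, so after positions 128, 247.
Combined cut positions: 17, 28, 128, 139, 247.
Linear molecule, 5 cuts → 6 fragments:
  1–17 → 17 bp
  18–28 → 11 bp
  29–128 → 100 bp
  129–139 → 11 bp
  140–247 → 108 bp
  248–272 → 25 bp
Sorted largest to smallest: 108, 100, 25, 17, 11, 11 bp.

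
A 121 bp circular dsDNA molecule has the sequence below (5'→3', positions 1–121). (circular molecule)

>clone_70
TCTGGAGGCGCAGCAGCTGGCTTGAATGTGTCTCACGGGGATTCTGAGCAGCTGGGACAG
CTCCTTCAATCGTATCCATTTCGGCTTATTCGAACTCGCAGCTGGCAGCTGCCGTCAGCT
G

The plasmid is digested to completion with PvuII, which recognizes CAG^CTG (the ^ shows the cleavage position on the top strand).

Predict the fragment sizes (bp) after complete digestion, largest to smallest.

PvuII sites (CAGCTG) start at positions 14, 49, 99, 106, 116.
PvuII cuts after base 3 of each site, so after positions 16, 51, 101, 108, 118.
Circular molecule, 5 cuts → 5 fragments:
  17–51 → 35 bp
  52–101 → 50 bp
  102–108 → 7 bp
  109–118 → 10 bp
  119–121 then 1–16 → 3 + 16 = 19 bp
Sorted largest to smallest: 50, 35, 19, 10, 7 bp.

50, 35, 19, 10, 7 bp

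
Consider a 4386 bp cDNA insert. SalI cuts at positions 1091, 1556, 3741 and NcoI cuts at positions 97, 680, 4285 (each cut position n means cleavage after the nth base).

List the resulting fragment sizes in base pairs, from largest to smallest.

2185, 583, 544, 465, 411, 101, 97 bp

Combined cut positions (sorted): 97, 680, 1091, 1556, 3741, 4285.
Linear molecule, 6 cuts → 7 fragments:
  97 − 0 = 97 bp
  680 − 97 = 583 bp
  1091 − 680 = 411 bp
  1556 − 1091 = 465 bp
  3741 − 1556 = 2185 bp
  4285 − 3741 = 544 bp
  4386 − 4285 = 101 bp
Sorted largest to smallest: 2185, 583, 544, 465, 411, 101, 97 bp.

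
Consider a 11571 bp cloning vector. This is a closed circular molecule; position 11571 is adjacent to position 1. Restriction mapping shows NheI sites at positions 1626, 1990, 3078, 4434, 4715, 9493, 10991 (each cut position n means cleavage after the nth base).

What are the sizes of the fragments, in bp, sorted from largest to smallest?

Circular molecule, 7 cuts → 7 fragments:
  1990 − 1626 = 364 bp
  3078 − 1990 = 1088 bp
  4434 − 3078 = 1356 bp
  4715 − 4434 = 281 bp
  9493 − 4715 = 4778 bp
  10991 − 9493 = 1498 bp
  wrap: 11571 − 10991 + 1626 = 2206 bp
Sorted largest to smallest: 4778, 2206, 1498, 1356, 1088, 364, 281 bp.

4778, 2206, 1498, 1356, 1088, 364, 281 bp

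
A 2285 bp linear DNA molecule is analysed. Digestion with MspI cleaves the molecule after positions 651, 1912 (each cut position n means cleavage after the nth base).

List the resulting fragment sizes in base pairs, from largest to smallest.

Linear molecule, 2 cuts → 3 fragments:
  651 − 0 = 651 bp
  1912 − 651 = 1261 bp
  2285 − 1912 = 373 bp
Sorted largest to smallest: 1261, 651, 373 bp.

1261, 651, 373 bp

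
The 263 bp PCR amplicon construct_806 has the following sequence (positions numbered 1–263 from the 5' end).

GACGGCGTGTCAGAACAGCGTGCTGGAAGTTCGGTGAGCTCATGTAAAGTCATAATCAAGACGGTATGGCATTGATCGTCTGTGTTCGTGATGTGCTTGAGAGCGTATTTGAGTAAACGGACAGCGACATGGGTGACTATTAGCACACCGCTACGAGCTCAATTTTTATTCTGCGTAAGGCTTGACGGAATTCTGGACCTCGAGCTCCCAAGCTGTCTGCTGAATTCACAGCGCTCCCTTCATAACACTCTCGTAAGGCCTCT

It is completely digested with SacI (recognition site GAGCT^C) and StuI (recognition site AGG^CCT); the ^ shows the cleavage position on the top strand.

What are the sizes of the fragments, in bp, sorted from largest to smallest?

119, 52, 47, 40, 5 bp

SacI sites (GAGCTC) start at positions 36, 155, 202.
SacI cuts after base 5 of each site (before the last base), so after positions 40, 159, 206.
The StuI site (AGGCCT) starts at position 256.
StuI cuts after base 3 of each site, so after position 258.
Combined cut positions: 40, 159, 206, 258.
Linear molecule, 4 cuts → 5 fragments:
  1–40 → 40 bp
  41–159 → 119 bp
  160–206 → 47 bp
  207–258 → 52 bp
  259–263 → 5 bp
Sorted largest to smallest: 119, 52, 47, 40, 5 bp.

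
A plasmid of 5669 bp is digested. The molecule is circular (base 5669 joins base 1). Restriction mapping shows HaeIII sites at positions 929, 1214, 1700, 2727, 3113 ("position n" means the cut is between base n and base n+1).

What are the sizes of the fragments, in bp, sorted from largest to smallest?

Circular molecule, 5 cuts → 5 fragments:
  1214 − 929 = 285 bp
  1700 − 1214 = 486 bp
  2727 − 1700 = 1027 bp
  3113 − 2727 = 386 bp
  wrap: 5669 − 3113 + 929 = 3485 bp
Sorted largest to smallest: 3485, 1027, 486, 386, 285 bp.

3485, 1027, 486, 386, 285 bp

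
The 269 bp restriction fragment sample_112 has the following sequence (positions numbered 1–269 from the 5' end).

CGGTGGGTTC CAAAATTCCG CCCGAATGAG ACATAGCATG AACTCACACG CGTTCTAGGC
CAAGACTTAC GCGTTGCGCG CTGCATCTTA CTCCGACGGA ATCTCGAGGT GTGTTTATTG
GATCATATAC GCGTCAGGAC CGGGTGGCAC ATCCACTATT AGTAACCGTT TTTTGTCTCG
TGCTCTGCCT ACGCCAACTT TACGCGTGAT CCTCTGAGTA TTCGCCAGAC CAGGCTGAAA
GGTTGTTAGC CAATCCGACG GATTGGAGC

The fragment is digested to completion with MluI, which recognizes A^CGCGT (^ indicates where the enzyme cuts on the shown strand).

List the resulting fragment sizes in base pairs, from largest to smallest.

73, 67, 60, 48, 21 bp

MluI sites (ACGCGT) start at positions 48, 69, 129, 202.
MluI cuts after the first base of each site, so after positions 48, 69, 129, 202.
Linear molecule, 4 cuts → 5 fragments:
  1–48 → 48 bp
  49–69 → 21 bp
  70–129 → 60 bp
  130–202 → 73 bp
  203–269 → 67 bp
Sorted largest to smallest: 73, 67, 60, 48, 21 bp.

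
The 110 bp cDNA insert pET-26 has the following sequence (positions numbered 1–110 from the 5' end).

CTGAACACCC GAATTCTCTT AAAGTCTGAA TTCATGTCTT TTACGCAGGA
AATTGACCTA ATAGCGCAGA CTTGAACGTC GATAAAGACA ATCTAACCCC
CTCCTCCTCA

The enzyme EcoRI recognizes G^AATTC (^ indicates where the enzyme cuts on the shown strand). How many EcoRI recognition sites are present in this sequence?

2

GAATTC occurs starting at positions 11, 28.
EcoRI cuts at 2 sites.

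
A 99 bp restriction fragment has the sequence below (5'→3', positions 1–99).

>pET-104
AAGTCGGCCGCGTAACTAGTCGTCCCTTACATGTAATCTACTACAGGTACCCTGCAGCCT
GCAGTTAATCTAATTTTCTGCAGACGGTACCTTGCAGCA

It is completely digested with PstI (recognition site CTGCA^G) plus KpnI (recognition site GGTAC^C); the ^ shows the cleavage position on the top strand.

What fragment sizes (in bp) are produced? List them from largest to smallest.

PstI sites (CTGCAG) start at positions 52, 59, 78.
PstI cuts after base 5 of each site (before the last base), so after positions 56, 63, 82.
KpnI sites (GGTACC) start at positions 46, 86.
KpnI cuts after base 5 of each site (before the last base), so after positions 50, 90.
Combined cut positions: 50, 56, 63, 82, 90.
Linear molecule, 5 cuts → 6 fragments:
  1–50 → 50 bp
  51–56 → 6 bp
  57–63 → 7 bp
  64–82 → 19 bp
  83–90 → 8 bp
  91–99 → 9 bp
Sorted largest to smallest: 50, 19, 9, 8, 7, 6 bp.

50, 19, 9, 8, 7, 6 bp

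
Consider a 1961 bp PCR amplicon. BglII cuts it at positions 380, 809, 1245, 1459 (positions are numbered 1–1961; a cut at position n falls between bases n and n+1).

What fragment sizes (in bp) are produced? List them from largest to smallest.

502, 436, 429, 380, 214 bp

Linear molecule, 4 cuts → 5 fragments:
  380 − 0 = 380 bp
  809 − 380 = 429 bp
  1245 − 809 = 436 bp
  1459 − 1245 = 214 bp
  1961 − 1459 = 502 bp
Sorted largest to smallest: 502, 436, 429, 380, 214 bp.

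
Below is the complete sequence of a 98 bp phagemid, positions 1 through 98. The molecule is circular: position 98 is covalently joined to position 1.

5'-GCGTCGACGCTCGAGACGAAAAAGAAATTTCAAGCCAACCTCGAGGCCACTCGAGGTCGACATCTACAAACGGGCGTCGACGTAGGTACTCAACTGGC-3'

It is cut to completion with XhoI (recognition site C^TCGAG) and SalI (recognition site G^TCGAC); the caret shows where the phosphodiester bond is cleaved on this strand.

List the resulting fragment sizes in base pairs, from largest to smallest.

30, 25, 20, 10, 7, 6 bp

XhoI sites (CTCGAG) start at positions 10, 40, 50.
XhoI cuts after the first base of each site, so after positions 10, 40, 50.
SalI sites (GTCGAC) start at positions 3, 56, 76.
SalI cuts after the first base of each site, so after positions 3, 56, 76.
Combined cut positions: 3, 10, 40, 50, 56, 76.
Circular molecule, 6 cuts → 6 fragments:
  4–10 → 7 bp
  11–40 → 30 bp
  41–50 → 10 bp
  51–56 → 6 bp
  57–76 → 20 bp
  77–98 then 1–3 → 22 + 3 = 25 bp
Sorted largest to smallest: 30, 25, 20, 10, 7, 6 bp.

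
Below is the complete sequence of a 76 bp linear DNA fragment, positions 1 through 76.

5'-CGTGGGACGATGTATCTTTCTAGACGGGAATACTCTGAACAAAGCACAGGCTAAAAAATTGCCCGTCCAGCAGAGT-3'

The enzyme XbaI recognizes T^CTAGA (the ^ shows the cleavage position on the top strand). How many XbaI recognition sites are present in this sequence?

TCTAGA occurs starting at position 19.
XbaI cuts at 1 site.

1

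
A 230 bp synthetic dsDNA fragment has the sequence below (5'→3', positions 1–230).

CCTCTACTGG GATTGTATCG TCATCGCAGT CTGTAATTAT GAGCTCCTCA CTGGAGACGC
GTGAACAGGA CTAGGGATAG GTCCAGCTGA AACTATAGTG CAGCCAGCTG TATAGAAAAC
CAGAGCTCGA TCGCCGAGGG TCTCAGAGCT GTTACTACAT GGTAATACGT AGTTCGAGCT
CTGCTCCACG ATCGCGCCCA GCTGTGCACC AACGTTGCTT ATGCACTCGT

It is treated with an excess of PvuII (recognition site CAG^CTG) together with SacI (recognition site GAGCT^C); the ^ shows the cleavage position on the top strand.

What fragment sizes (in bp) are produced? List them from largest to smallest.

53, 45, 41, 29, 21, 21, 20 bp

PvuII sites (CAGCTG) start at positions 84, 105, 199.
PvuII cuts after base 3 of each site, so after positions 86, 107, 201.
SacI sites (GAGCTC) start at positions 41, 123, 176.
SacI cuts after base 5 of each site (before the last base), so after positions 45, 127, 180.
Combined cut positions: 45, 86, 107, 127, 180, 201.
Linear molecule, 6 cuts → 7 fragments:
  1–45 → 45 bp
  46–86 → 41 bp
  87–107 → 21 bp
  108–127 → 20 bp
  128–180 → 53 bp
  181–201 → 21 bp
  202–230 → 29 bp
Sorted largest to smallest: 53, 45, 41, 29, 21, 21, 20 bp.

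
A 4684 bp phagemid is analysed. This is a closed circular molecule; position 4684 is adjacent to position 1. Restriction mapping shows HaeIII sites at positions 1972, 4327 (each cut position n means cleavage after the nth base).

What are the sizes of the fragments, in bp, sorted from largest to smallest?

2355, 2329 bp

Circular molecule, 2 cuts → 2 fragments:
  4327 − 1972 = 2355 bp
  wrap: 4684 − 4327 + 1972 = 2329 bp
Sorted largest to smallest: 2355, 2329 bp.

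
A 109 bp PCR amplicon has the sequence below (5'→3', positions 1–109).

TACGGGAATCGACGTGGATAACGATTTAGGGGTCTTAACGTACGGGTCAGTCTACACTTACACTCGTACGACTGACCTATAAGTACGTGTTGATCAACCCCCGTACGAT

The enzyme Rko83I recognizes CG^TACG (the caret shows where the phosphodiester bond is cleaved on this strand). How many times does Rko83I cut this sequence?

3

CGTACG occurs starting at positions 39, 65, 102.
Rko83I cuts at 3 sites.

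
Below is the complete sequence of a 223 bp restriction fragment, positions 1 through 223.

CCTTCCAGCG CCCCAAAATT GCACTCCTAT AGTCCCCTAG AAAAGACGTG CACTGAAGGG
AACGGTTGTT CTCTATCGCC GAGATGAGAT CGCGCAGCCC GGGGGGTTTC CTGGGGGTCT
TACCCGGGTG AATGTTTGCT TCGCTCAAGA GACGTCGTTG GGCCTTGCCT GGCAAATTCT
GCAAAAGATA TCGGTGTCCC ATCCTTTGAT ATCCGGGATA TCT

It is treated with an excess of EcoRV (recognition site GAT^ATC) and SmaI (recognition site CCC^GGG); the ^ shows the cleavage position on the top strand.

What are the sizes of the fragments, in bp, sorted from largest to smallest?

EcoRV sites (GATATC) start at positions 187, 208, 217.
EcoRV cuts after base 3 of each site, so after positions 189, 210, 219.
SmaI sites (CCCGGG) start at positions 98, 123.
SmaI cuts after base 3 of each site, so after positions 100, 125.
Combined cut positions: 100, 125, 189, 210, 219.
Linear molecule, 5 cuts → 6 fragments:
  1–100 → 100 bp
  101–125 → 25 bp
  126–189 → 64 bp
  190–210 → 21 bp
  211–219 → 9 bp
  220–223 → 4 bp
Sorted largest to smallest: 100, 64, 25, 21, 9, 4 bp.

100, 64, 25, 21, 9, 4 bp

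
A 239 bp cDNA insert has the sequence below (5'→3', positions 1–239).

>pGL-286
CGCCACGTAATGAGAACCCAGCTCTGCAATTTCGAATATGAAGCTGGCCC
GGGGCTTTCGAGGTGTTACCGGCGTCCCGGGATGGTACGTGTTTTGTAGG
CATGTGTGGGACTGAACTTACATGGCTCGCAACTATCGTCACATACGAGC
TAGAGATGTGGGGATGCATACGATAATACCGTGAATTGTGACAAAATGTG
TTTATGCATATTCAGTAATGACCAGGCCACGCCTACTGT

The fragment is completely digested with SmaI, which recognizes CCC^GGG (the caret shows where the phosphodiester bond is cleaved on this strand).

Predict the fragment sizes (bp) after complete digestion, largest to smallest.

SmaI sites (CCCGGG) start at positions 48, 76.
SmaI cuts after base 3 of each site, so after positions 50, 78.
Linear molecule, 2 cuts → 3 fragments:
  1–50 → 50 bp
  51–78 → 28 bp
  79–239 → 161 bp
Sorted largest to smallest: 161, 50, 28 bp.

161, 50, 28 bp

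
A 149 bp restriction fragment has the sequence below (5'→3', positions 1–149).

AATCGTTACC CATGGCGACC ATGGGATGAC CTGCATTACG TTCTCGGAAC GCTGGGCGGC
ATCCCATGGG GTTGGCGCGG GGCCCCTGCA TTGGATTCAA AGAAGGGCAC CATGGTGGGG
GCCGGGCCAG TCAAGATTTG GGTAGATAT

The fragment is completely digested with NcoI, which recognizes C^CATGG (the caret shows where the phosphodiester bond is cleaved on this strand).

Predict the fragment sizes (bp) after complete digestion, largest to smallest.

46, 45, 39, 10, 9 bp

NcoI sites (CCATGG) start at positions 10, 19, 64, 110.
NcoI cuts after the first base of each site, so after positions 10, 19, 64, 110.
Linear molecule, 4 cuts → 5 fragments:
  1–10 → 10 bp
  11–19 → 9 bp
  20–64 → 45 bp
  65–110 → 46 bp
  111–149 → 39 bp
Sorted largest to smallest: 46, 45, 39, 10, 9 bp.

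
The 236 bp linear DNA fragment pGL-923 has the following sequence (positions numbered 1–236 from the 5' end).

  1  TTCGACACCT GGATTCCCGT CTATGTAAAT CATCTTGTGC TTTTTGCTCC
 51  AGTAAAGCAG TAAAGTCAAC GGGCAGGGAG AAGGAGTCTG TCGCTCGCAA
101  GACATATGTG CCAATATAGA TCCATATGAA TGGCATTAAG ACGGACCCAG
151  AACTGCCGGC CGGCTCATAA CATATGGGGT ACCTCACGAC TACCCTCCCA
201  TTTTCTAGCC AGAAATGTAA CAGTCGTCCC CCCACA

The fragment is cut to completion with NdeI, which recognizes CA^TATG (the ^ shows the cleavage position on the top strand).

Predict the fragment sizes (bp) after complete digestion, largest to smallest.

104, 64, 48, 20 bp

NdeI sites (CATATG) start at positions 103, 123, 171.
NdeI cuts after base 2 of each site, so after positions 104, 124, 172.
Linear molecule, 3 cuts → 4 fragments:
  1–104 → 104 bp
  105–124 → 20 bp
  125–172 → 48 bp
  173–236 → 64 bp
Sorted largest to smallest: 104, 64, 48, 20 bp.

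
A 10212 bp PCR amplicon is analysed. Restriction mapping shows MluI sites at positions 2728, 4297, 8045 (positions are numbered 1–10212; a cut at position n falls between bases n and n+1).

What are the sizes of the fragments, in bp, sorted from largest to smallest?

Linear molecule, 3 cuts → 4 fragments:
  2728 − 0 = 2728 bp
  4297 − 2728 = 1569 bp
  8045 − 4297 = 3748 bp
  10212 − 8045 = 2167 bp
Sorted largest to smallest: 3748, 2728, 2167, 1569 bp.

3748, 2728, 2167, 1569 bp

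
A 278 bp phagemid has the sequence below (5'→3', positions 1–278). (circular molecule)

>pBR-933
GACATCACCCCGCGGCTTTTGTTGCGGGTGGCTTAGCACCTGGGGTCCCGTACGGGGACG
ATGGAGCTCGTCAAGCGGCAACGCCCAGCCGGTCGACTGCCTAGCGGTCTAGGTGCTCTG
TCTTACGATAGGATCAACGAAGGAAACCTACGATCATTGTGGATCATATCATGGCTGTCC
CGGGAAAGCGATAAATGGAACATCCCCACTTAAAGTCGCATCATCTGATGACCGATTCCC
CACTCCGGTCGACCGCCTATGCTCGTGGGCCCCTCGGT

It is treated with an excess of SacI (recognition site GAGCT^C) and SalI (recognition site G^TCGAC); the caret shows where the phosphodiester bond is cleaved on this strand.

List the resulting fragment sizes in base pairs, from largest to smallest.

The SacI site (GAGCTC) starts at position 64.
SacI cuts after base 5 of each site (before the last base), so after position 68.
SalI sites (GTCGAC) start at positions 92, 248.
SalI cuts after the first base of each site, so after positions 92, 248.
Combined cut positions: 68, 92, 248.
Circular molecule, 3 cuts → 3 fragments:
  69–92 → 24 bp
  93–248 → 156 bp
  249–278 then 1–68 → 30 + 68 = 98 bp
Sorted largest to smallest: 156, 98, 24 bp.

156, 98, 24 bp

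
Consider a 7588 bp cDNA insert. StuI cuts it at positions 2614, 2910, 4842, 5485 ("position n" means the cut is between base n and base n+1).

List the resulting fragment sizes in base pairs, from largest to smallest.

Linear molecule, 4 cuts → 5 fragments:
  2614 − 0 = 2614 bp
  2910 − 2614 = 296 bp
  4842 − 2910 = 1932 bp
  5485 − 4842 = 643 bp
  7588 − 5485 = 2103 bp
Sorted largest to smallest: 2614, 2103, 1932, 643, 296 bp.

2614, 2103, 1932, 643, 296 bp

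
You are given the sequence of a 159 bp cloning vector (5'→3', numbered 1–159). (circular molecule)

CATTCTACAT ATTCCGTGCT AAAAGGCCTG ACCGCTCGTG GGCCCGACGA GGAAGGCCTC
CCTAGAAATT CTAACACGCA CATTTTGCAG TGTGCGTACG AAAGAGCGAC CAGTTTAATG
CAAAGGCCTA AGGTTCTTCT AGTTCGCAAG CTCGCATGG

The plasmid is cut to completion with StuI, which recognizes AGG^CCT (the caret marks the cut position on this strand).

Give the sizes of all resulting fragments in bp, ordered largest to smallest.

StuI sites (AGGCCT) start at positions 24, 54, 124.
StuI cuts after base 3 of each site, so after positions 26, 56, 126.
Circular molecule, 3 cuts → 3 fragments:
  27–56 → 30 bp
  57–126 → 70 bp
  127–159 then 1–26 → 33 + 26 = 59 bp
Sorted largest to smallest: 70, 59, 30 bp.

70, 59, 30 bp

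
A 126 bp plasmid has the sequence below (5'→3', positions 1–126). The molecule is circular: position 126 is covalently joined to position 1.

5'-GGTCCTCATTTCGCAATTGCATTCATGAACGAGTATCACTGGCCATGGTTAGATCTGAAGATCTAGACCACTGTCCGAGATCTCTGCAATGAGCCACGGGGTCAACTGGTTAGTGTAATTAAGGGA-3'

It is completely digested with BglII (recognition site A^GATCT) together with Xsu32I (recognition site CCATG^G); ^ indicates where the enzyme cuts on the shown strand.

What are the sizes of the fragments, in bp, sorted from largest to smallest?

BglII sites (AGATCT) start at positions 51, 59, 78.
BglII cuts after the first base of each site, so after positions 51, 59, 78.
The Xsu32I site (CCATGG) starts at position 43.
Xsu32I cuts after base 5 of each site (before the last base), so after position 47.
Combined cut positions: 47, 51, 59, 78.
Circular molecule, 4 cuts → 4 fragments:
  48–51 → 4 bp
  52–59 → 8 bp
  60–78 → 19 bp
  79–126 then 1–47 → 48 + 47 = 95 bp
Sorted largest to smallest: 95, 19, 8, 4 bp.

95, 19, 8, 4 bp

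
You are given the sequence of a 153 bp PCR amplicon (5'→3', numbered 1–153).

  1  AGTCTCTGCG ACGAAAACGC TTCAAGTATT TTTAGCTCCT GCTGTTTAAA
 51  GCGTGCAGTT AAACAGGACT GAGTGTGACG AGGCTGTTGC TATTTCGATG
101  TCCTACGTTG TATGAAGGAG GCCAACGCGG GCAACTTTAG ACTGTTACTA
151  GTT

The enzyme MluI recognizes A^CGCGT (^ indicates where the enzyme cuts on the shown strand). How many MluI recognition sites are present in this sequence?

No occurrence of ACGCGT is present in the sequence.
MluI does not cut: 0 sites.

0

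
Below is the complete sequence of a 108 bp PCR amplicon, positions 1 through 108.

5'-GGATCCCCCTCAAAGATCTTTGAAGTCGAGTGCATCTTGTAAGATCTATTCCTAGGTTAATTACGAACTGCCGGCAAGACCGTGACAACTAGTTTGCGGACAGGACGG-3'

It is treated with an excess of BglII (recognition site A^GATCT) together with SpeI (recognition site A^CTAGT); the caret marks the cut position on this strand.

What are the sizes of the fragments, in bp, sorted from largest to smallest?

46, 28, 20, 14 bp

BglII sites (AGATCT) start at positions 14, 42.
BglII cuts after the first base of each site, so after positions 14, 42.
The SpeI site (ACTAGT) starts at position 88.
SpeI cuts after the first base of each site, so after position 88.
Combined cut positions: 14, 42, 88.
Linear molecule, 3 cuts → 4 fragments:
  1–14 → 14 bp
  15–42 → 28 bp
  43–88 → 46 bp
  89–108 → 20 bp
Sorted largest to smallest: 46, 28, 20, 14 bp.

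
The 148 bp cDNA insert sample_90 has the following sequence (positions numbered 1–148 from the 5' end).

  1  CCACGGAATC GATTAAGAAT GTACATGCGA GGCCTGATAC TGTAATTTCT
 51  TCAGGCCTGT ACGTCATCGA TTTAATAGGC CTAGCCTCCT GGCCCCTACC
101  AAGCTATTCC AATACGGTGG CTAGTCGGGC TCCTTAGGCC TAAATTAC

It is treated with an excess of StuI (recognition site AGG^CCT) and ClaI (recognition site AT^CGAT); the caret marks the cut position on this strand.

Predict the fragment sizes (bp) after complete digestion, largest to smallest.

59, 23, 23, 12, 12, 10, 9 bp

StuI sites (AGGCCT) start at positions 30, 53, 77, 136.
StuI cuts after base 3 of each site, so after positions 32, 55, 79, 138.
ClaI sites (ATCGAT) start at positions 8, 66.
ClaI cuts after base 2 of each site, so after positions 9, 67.
Combined cut positions: 9, 32, 55, 67, 79, 138.
Linear molecule, 6 cuts → 7 fragments:
  1–9 → 9 bp
  10–32 → 23 bp
  33–55 → 23 bp
  56–67 → 12 bp
  68–79 → 12 bp
  80–138 → 59 bp
  139–148 → 10 bp
Sorted largest to smallest: 59, 23, 23, 12, 12, 10, 9 bp.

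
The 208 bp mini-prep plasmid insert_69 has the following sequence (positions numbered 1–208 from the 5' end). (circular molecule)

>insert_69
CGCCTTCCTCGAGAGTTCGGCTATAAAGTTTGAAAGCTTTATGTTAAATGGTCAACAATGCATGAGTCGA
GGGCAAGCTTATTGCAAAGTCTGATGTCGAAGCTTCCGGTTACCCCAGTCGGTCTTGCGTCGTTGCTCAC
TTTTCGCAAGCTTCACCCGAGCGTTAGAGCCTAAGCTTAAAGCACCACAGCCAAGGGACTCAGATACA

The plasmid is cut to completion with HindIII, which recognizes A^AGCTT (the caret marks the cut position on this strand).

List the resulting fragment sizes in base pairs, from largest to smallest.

69, 48, 41, 25, 25 bp

HindIII sites (AAGCTT) start at positions 34, 75, 100, 148, 173.
HindIII cuts after the first base of each site, so after positions 34, 75, 100, 148, 173.
Circular molecule, 5 cuts → 5 fragments:
  35–75 → 41 bp
  76–100 → 25 bp
  101–148 → 48 bp
  149–173 → 25 bp
  174–208 then 1–34 → 35 + 34 = 69 bp
Sorted largest to smallest: 69, 48, 41, 25, 25 bp.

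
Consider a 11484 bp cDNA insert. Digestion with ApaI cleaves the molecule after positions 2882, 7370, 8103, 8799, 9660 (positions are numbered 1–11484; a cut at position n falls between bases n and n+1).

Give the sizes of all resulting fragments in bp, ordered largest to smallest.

4488, 2882, 1824, 861, 733, 696 bp

Linear molecule, 5 cuts → 6 fragments:
  2882 − 0 = 2882 bp
  7370 − 2882 = 4488 bp
  8103 − 7370 = 733 bp
  8799 − 8103 = 696 bp
  9660 − 8799 = 861 bp
  11484 − 9660 = 1824 bp
Sorted largest to smallest: 4488, 2882, 1824, 861, 733, 696 bp.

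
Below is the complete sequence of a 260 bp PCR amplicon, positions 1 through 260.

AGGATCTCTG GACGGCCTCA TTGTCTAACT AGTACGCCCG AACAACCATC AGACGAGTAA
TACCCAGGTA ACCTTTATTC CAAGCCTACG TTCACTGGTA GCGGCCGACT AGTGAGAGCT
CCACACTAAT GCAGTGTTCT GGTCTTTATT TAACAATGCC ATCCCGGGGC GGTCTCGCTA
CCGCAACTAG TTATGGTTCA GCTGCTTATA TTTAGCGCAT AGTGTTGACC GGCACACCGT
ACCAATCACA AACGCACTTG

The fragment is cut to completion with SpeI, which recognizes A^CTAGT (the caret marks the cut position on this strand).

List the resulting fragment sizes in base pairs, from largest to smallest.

SpeI sites (ACTAGT) start at positions 28, 108, 186.
SpeI cuts after the first base of each site, so after positions 28, 108, 186.
Linear molecule, 3 cuts → 4 fragments:
  1–28 → 28 bp
  29–108 → 80 bp
  109–186 → 78 bp
  187–260 → 74 bp
Sorted largest to smallest: 80, 78, 74, 28 bp.

80, 78, 74, 28 bp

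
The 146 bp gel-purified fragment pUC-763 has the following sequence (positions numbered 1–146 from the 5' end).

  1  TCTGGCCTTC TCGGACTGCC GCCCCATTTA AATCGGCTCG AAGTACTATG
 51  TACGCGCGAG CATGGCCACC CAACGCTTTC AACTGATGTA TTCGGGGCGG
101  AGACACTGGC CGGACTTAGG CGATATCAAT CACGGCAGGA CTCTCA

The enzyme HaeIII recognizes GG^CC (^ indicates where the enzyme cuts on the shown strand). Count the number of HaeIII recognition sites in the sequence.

3

GGCC occurs starting at positions 4, 64, 108.
HaeIII cuts at 3 sites.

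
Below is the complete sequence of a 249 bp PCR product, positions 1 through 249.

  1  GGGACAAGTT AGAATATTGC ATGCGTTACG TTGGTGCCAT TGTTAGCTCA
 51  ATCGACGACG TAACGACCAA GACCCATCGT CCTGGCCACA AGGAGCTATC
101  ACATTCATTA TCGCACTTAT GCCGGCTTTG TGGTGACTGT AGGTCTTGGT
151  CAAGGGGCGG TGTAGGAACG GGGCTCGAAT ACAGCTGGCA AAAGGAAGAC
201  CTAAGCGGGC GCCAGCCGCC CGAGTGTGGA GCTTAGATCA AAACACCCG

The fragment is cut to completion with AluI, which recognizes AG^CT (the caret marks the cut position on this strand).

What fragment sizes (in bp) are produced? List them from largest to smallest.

89, 49, 47, 46, 18 bp

AluI sites (AGCT) start at positions 45, 94, 183, 230.
AluI cuts after base 2 of each site, so after positions 46, 95, 184, 231.
Linear molecule, 4 cuts → 5 fragments:
  1–46 → 46 bp
  47–95 → 49 bp
  96–184 → 89 bp
  185–231 → 47 bp
  232–249 → 18 bp
Sorted largest to smallest: 89, 49, 47, 46, 18 bp.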